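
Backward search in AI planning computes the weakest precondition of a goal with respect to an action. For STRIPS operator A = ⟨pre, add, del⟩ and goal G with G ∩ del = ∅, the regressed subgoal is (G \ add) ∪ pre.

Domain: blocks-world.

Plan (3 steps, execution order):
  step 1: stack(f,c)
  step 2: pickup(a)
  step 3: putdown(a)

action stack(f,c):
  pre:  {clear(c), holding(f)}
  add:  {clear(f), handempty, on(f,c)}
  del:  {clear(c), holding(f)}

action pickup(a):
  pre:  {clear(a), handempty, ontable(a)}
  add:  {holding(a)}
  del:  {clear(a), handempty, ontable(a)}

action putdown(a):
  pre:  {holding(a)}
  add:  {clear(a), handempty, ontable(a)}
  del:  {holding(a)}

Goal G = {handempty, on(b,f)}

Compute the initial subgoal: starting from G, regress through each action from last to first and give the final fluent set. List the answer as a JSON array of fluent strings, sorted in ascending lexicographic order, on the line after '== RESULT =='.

Work backward from the goal:
  through step 3 (putdown(a)): drop {handempty}, keep {on(b,f)}, require {holding(a)}
    → {holding(a), on(b,f)}
  through step 2 (pickup(a)): drop {holding(a)}, keep {on(b,f)}, require {clear(a), handempty, ontable(a)}
    → {clear(a), handempty, on(b,f), ontable(a)}
  through step 1 (stack(f,c)): drop {handempty}, keep {clear(a), on(b,f), ontable(a)}, require {clear(c), holding(f)}
    → {clear(a), clear(c), holding(f), on(b,f), ontable(a)}

== RESULT ==
["clear(a)", "clear(c)", "holding(f)", "on(b,f)", "ontable(a)"]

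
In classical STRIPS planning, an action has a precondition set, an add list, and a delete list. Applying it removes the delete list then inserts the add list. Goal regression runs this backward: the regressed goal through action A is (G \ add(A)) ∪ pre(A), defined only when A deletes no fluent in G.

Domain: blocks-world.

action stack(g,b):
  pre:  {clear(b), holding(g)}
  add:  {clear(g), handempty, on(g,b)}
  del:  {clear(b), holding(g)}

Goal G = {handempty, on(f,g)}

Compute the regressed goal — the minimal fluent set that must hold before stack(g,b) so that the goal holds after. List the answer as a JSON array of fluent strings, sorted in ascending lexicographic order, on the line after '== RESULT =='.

Compute (G \ add) ∪ pre:
  G ∩ del = {}  (empty — regression defined)
  G \ add = {handempty, on(f,g)} \ {clear(g), handempty, on(g,b)} = {on(f,g)}
  ∪ pre   = {on(f,g)} ∪ {clear(b), holding(g)}
          = {clear(b), holding(g), on(f,g)}

== RESULT ==
["clear(b)", "holding(g)", "on(f,g)"]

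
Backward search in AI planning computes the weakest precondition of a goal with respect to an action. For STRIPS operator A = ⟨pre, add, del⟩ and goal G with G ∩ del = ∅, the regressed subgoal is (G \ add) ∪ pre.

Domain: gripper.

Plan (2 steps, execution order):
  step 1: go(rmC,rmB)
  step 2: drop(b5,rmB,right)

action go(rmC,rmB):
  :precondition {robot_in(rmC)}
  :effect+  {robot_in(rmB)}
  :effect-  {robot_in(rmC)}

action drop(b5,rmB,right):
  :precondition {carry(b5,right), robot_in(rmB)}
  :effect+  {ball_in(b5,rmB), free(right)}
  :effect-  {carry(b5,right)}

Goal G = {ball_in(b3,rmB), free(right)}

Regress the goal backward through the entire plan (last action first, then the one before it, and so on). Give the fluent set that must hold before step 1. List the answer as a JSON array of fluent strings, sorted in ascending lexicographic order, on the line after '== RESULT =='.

Work backward from the goal:
  through step 2 (drop(b5,rmB,right)): drop {free(right)}, keep {ball_in(b3,rmB)}, require {carry(b5,right), robot_in(rmB)}
    → {ball_in(b3,rmB), carry(b5,right), robot_in(rmB)}
  through step 1 (go(rmC,rmB)): drop {robot_in(rmB)}, keep {ball_in(b3,rmB), carry(b5,right)}, require {robot_in(rmC)}
    → {ball_in(b3,rmB), carry(b5,right), robot_in(rmC)}

== RESULT ==
["ball_in(b3,rmB)", "carry(b5,right)", "robot_in(rmC)"]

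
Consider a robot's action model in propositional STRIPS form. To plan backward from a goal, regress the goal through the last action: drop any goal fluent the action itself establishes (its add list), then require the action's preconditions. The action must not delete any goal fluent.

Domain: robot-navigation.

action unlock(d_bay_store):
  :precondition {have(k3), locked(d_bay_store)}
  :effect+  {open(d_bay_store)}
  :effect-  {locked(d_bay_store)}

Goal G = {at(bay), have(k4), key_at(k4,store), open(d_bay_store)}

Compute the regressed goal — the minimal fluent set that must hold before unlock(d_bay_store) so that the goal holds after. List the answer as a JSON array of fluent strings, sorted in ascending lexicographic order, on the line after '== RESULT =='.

Regress:
  G ∩ del = {}  (empty — regression defined)
  G \ add = {at(bay), have(k4), key_at(k4,store), open(d_bay_store)} \ {open(d_bay_store)} = {at(bay), have(k4), key_at(k4,store)}
  ∪ pre   = {at(bay), have(k4), key_at(k4,store)} ∪ {have(k3), locked(d_bay_store)}
          = {at(bay), have(k3), have(k4), key_at(k4,store), locked(d_bay_store)}

== RESULT ==
["at(bay)", "have(k3)", "have(k4)", "key_at(k4,store)", "locked(d_bay_store)"]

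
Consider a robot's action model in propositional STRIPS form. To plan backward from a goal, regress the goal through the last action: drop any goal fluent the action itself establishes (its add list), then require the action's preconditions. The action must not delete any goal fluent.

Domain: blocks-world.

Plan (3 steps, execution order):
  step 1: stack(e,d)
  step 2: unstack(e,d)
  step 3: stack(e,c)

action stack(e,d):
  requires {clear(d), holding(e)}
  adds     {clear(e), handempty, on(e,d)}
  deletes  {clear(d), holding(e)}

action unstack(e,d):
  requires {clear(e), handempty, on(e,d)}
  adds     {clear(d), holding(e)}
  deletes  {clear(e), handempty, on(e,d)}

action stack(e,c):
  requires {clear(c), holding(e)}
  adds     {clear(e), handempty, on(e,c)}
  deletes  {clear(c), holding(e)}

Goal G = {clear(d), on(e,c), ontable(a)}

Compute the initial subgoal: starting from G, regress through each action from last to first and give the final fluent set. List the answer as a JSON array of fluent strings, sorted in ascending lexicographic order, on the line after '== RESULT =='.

Regress step by step:
  through step 3 (stack(e,c)): drop {on(e,c)}, keep {clear(d), ontable(a)}, require {clear(c), holding(e)}
    → {clear(c), clear(d), holding(e), ontable(a)}
  through step 2 (unstack(e,d)): drop {clear(d), holding(e)}, keep {clear(c), ontable(a)}, require {clear(e), handempty, on(e,d)}
    → {clear(c), clear(e), handempty, on(e,d), ontable(a)}
  through step 1 (stack(e,d)): drop {clear(e), handempty, on(e,d)}, keep {clear(c), ontable(a)}, require {clear(d), holding(e)}
    → {clear(c), clear(d), holding(e), ontable(a)}

== RESULT ==
["clear(c)", "clear(d)", "holding(e)", "ontable(a)"]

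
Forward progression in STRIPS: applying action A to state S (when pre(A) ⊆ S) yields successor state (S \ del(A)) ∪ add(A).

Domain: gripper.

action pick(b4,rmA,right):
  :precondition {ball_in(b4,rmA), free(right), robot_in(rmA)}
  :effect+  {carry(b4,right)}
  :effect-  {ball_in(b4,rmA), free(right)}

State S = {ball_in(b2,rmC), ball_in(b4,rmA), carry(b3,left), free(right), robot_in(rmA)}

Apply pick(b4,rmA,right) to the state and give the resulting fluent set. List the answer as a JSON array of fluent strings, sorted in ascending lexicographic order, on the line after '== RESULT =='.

Progress:
  pre ⊆ S: {ball_in(b4,rmA), free(right), robot_in(rmA)} ⊆ S  — applicable
  S \ del = {ball_in(b2,rmC), carry(b3,left), robot_in(rmA)}
  ∪ add   = {ball_in(b2,rmC), carry(b3,left), carry(b4,right), robot_in(rmA)}

== RESULT ==
["ball_in(b2,rmC)", "carry(b3,left)", "carry(b4,right)", "robot_in(rmA)"]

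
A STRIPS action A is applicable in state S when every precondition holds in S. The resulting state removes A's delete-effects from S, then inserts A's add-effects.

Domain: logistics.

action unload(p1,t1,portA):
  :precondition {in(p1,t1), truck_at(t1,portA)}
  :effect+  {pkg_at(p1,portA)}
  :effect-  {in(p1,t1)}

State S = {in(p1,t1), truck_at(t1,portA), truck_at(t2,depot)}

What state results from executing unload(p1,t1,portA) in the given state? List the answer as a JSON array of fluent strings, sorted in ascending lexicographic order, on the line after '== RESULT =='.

Progress:
  pre ⊆ S: {in(p1,t1), truck_at(t1,portA)} ⊆ S  — applicable
  S \ del = {truck_at(t1,portA), truck_at(t2,depot)}
  ∪ add   = {pkg_at(p1,portA), truck_at(t1,portA), truck_at(t2,depot)}

== RESULT ==
["pkg_at(p1,portA)", "truck_at(t1,portA)", "truck_at(t2,depot)"]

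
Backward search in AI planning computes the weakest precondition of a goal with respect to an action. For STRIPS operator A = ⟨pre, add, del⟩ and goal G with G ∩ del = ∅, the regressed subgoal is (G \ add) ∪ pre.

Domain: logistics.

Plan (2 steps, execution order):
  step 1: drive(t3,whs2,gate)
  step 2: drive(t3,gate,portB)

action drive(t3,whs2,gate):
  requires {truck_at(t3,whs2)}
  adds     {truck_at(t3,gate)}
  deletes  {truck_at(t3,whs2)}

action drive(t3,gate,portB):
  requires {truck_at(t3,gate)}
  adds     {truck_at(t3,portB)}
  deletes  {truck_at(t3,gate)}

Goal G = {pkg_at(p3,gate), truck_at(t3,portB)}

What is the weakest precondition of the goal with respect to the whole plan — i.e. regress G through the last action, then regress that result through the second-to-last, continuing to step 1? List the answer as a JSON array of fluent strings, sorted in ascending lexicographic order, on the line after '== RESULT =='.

Regress step by step:
  through step 2 (drive(t3,gate,portB)): drop {truck_at(t3,portB)}, keep {pkg_at(p3,gate)}, require {truck_at(t3,gate)}
    → {pkg_at(p3,gate), truck_at(t3,gate)}
  through step 1 (drive(t3,whs2,gate)): drop {truck_at(t3,gate)}, keep {pkg_at(p3,gate)}, require {truck_at(t3,whs2)}
    → {pkg_at(p3,gate), truck_at(t3,whs2)}

== RESULT ==
["pkg_at(p3,gate)", "truck_at(t3,whs2)"]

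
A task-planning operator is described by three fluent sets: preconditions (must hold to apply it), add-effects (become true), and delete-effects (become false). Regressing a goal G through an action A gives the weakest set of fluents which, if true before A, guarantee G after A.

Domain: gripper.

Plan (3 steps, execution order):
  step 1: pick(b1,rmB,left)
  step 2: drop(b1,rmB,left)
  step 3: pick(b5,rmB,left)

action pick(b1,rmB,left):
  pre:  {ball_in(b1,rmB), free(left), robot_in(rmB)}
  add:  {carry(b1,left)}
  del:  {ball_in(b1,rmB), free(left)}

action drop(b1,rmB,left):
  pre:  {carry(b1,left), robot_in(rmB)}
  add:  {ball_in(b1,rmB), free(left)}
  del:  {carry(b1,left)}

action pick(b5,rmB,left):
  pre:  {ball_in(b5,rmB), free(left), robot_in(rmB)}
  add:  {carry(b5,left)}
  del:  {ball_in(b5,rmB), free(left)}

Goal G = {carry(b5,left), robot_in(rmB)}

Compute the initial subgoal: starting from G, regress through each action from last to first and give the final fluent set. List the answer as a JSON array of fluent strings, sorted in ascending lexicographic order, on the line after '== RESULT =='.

Regress step by step:
  through step 3 (pick(b5,rmB,left)): drop {carry(b5,left)}, keep {robot_in(rmB)}, require {ball_in(b5,rmB), free(left), robot_in(rmB)}
    → {ball_in(b5,rmB), free(left), robot_in(rmB)}
  through step 2 (drop(b1,rmB,left)): drop {free(left)}, keep {ball_in(b5,rmB), robot_in(rmB)}, require {carry(b1,left), robot_in(rmB)}
    → {ball_in(b5,rmB), carry(b1,left), robot_in(rmB)}
  through step 1 (pick(b1,rmB,left)): drop {carry(b1,left)}, keep {ball_in(b5,rmB), robot_in(rmB)}, require {ball_in(b1,rmB), free(left), robot_in(rmB)}
    → {ball_in(b1,rmB), ball_in(b5,rmB), free(left), robot_in(rmB)}

== RESULT ==
["ball_in(b1,rmB)", "ball_in(b5,rmB)", "free(left)", "robot_in(rmB)"]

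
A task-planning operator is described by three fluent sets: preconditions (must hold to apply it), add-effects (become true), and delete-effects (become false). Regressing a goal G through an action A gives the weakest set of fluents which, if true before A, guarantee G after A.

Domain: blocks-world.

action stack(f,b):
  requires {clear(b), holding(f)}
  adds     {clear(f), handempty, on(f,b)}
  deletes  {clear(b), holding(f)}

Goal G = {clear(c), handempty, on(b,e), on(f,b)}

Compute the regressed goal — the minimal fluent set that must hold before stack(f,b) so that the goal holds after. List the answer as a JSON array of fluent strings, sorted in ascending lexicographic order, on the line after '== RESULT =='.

Compute (G \ add) ∪ pre:
  G ∩ del = {}  (empty — regression defined)
  G \ add = {clear(c), handempty, on(b,e), on(f,b)} \ {clear(f), handempty, on(f,b)} = {clear(c), on(b,e)}
  ∪ pre   = {clear(c), on(b,e)} ∪ {clear(b), holding(f)}
          = {clear(b), clear(c), holding(f), on(b,e)}

== RESULT ==
["clear(b)", "clear(c)", "holding(f)", "on(b,e)"]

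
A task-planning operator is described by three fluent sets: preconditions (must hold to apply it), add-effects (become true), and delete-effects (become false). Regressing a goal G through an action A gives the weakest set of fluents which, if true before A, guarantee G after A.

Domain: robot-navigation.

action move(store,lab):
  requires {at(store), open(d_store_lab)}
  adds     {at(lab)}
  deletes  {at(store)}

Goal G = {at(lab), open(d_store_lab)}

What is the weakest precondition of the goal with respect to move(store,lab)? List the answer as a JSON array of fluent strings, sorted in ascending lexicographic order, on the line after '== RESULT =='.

Compute (G \ add) ∪ pre:
  G ∩ del = {}  (empty — regression defined)
  G \ add = {at(lab), open(d_store_lab)} \ {at(lab)} = {open(d_store_lab)}
  ∪ pre   = {open(d_store_lab)} ∪ {at(store), open(d_store_lab)}
          = {at(store), open(d_store_lab)}

== RESULT ==
["at(store)", "open(d_store_lab)"]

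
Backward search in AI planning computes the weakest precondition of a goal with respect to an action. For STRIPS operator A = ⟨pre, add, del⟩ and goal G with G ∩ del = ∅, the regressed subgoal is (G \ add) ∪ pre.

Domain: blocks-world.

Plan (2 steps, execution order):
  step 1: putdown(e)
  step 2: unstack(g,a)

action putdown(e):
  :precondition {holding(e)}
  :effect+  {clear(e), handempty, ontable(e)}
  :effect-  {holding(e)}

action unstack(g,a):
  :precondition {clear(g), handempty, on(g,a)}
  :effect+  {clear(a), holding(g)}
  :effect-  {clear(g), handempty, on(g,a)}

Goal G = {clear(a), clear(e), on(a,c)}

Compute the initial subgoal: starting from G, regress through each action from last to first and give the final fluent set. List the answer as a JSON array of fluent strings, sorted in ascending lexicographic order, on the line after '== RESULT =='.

Regress step by step:
  through step 2 (unstack(g,a)): drop {clear(a)}, keep {clear(e), on(a,c)}, require {clear(g), handempty, on(g,a)}
    → {clear(e), clear(g), handempty, on(a,c), on(g,a)}
  through step 1 (putdown(e)): drop {clear(e), handempty}, keep {clear(g), on(a,c), on(g,a)}, require {holding(e)}
    → {clear(g), holding(e), on(a,c), on(g,a)}

== RESULT ==
["clear(g)", "holding(e)", "on(a,c)", "on(g,a)"]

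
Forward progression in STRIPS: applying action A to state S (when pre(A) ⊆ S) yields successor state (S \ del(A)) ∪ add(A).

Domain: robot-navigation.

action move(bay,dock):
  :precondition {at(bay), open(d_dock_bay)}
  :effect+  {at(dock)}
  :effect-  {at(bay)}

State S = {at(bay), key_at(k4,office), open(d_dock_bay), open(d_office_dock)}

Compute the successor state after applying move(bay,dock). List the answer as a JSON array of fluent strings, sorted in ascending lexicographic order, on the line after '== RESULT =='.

Compute (S \ del) ∪ add:
  pre ⊆ S: {at(bay), open(d_dock_bay)} ⊆ S  — applicable
  S \ del = {key_at(k4,office), open(d_dock_bay), open(d_office_dock)}
  ∪ add   = {at(dock), key_at(k4,office), open(d_dock_bay), open(d_office_dock)}

== RESULT ==
["at(dock)", "key_at(k4,office)", "open(d_dock_bay)", "open(d_office_dock)"]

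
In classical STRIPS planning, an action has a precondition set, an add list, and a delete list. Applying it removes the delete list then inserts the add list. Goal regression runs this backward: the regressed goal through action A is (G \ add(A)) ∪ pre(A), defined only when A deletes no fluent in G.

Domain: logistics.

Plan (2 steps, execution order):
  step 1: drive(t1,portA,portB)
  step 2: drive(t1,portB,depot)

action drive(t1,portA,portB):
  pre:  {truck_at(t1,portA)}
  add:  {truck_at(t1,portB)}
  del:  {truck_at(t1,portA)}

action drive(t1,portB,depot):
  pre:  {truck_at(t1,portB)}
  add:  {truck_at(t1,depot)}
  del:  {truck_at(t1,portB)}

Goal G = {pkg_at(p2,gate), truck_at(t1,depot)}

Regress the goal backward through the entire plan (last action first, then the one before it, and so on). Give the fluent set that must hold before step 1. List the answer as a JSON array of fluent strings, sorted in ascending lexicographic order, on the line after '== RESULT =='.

Work backward from the goal:
  through step 2 (drive(t1,portB,depot)): drop {truck_at(t1,depot)}, keep {pkg_at(p2,gate)}, require {truck_at(t1,portB)}
    → {pkg_at(p2,gate), truck_at(t1,portB)}
  through step 1 (drive(t1,portA,portB)): drop {truck_at(t1,portB)}, keep {pkg_at(p2,gate)}, require {truck_at(t1,portA)}
    → {pkg_at(p2,gate), truck_at(t1,portA)}

== RESULT ==
["pkg_at(p2,gate)", "truck_at(t1,portA)"]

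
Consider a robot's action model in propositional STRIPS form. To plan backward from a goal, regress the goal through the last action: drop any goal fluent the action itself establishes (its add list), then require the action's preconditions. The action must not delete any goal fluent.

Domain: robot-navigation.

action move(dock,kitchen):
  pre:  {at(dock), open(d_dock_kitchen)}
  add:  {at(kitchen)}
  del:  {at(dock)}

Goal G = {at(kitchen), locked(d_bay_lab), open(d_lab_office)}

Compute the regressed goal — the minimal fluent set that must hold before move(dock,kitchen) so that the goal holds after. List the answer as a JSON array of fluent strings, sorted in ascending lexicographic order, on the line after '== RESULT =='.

Regress:
  G ∩ del = {}  (empty — regression defined)
  G \ add = {at(kitchen), locked(d_bay_lab), open(d_lab_office)} \ {at(kitchen)} = {locked(d_bay_lab), open(d_lab_office)}
  ∪ pre   = {locked(d_bay_lab), open(d_lab_office)} ∪ {at(dock), open(d_dock_kitchen)}
          = {at(dock), locked(d_bay_lab), open(d_dock_kitchen), open(d_lab_office)}

== RESULT ==
["at(dock)", "locked(d_bay_lab)", "open(d_dock_kitchen)", "open(d_lab_office)"]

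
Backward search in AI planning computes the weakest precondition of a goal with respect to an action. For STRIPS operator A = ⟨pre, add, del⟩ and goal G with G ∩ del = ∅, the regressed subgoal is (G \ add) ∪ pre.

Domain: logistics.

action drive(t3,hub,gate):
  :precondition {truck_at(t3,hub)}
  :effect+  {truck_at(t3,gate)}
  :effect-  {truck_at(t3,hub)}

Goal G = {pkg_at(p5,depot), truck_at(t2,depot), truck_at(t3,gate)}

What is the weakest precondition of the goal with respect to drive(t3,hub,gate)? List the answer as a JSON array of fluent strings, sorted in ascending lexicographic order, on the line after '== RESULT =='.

Regress:
  G ∩ del = {}  (empty — regression defined)
  G \ add = {pkg_at(p5,depot), truck_at(t2,depot), truck_at(t3,gate)} \ {truck_at(t3,gate)} = {pkg_at(p5,depot), truck_at(t2,depot)}
  ∪ pre   = {pkg_at(p5,depot), truck_at(t2,depot)} ∪ {truck_at(t3,hub)}
          = {pkg_at(p5,depot), truck_at(t2,depot), truck_at(t3,hub)}

== RESULT ==
["pkg_at(p5,depot)", "truck_at(t2,depot)", "truck_at(t3,hub)"]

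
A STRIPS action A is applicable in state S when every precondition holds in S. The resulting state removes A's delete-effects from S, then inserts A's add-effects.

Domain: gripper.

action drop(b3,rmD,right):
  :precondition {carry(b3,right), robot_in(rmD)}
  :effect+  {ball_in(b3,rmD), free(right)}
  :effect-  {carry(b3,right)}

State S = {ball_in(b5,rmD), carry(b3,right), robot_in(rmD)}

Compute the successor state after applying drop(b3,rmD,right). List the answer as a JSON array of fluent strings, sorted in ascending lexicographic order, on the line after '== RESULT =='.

Compute (S \ del) ∪ add:
  pre ⊆ S: {carry(b3,right), robot_in(rmD)} ⊆ S  — applicable
  S \ del = {ball_in(b5,rmD), robot_in(rmD)}
  ∪ add   = {ball_in(b3,rmD), ball_in(b5,rmD), free(right), robot_in(rmD)}

== RESULT ==
["ball_in(b3,rmD)", "ball_in(b5,rmD)", "free(right)", "robot_in(rmD)"]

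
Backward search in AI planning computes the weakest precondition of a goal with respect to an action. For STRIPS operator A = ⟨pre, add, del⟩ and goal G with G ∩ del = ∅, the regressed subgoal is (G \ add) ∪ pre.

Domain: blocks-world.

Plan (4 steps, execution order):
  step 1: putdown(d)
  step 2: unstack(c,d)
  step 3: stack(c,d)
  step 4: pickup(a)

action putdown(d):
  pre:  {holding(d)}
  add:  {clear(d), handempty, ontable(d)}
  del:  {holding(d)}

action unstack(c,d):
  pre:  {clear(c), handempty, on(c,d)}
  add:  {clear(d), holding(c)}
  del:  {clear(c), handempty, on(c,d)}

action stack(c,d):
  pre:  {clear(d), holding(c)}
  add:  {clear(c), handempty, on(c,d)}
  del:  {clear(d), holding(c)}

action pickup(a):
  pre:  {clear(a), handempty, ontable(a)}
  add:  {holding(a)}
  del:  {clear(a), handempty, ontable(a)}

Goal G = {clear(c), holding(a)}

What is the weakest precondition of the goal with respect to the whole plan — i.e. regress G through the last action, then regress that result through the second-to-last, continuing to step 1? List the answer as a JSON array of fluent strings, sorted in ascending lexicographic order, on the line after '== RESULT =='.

Regress step by step:
  through step 4 (pickup(a)): drop {holding(a)}, keep {clear(c)}, require {clear(a), handempty, ontable(a)}
    → {clear(a), clear(c), handempty, ontable(a)}
  through step 3 (stack(c,d)): drop {clear(c), handempty}, keep {clear(a), ontable(a)}, require {clear(d), holding(c)}
    → {clear(a), clear(d), holding(c), ontable(a)}
  through step 2 (unstack(c,d)): drop {clear(d), holding(c)}, keep {clear(a), ontable(a)}, require {clear(c), handempty, on(c,d)}
    → {clear(a), clear(c), handempty, on(c,d), ontable(a)}
  through step 1 (putdown(d)): drop {handempty}, keep {clear(a), clear(c), on(c,d), ontable(a)}, require {holding(d)}
    → {clear(a), clear(c), holding(d), on(c,d), ontable(a)}

== RESULT ==
["clear(a)", "clear(c)", "holding(d)", "on(c,d)", "ontable(a)"]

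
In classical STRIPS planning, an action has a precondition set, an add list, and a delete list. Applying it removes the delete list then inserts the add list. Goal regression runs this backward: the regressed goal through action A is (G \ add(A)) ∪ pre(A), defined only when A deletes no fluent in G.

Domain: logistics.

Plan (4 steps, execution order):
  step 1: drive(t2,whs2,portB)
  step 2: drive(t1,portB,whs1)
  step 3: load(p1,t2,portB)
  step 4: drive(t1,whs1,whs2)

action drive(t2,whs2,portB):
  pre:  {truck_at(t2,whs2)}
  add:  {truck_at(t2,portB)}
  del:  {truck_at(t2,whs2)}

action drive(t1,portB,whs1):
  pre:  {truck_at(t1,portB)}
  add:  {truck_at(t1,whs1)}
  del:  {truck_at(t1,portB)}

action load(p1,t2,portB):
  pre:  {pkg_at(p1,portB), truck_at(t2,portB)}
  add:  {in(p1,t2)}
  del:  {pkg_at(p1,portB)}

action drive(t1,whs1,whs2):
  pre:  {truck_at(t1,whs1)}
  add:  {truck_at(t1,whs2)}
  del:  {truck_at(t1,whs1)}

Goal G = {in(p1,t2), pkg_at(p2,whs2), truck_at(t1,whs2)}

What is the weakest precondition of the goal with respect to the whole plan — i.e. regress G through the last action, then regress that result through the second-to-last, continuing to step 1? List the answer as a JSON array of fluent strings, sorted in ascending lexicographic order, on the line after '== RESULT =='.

Work backward from the goal:
  through step 4 (drive(t1,whs1,whs2)): drop {truck_at(t1,whs2)}, keep {in(p1,t2), pkg_at(p2,whs2)}, require {truck_at(t1,whs1)}
    → {in(p1,t2), pkg_at(p2,whs2), truck_at(t1,whs1)}
  through step 3 (load(p1,t2,portB)): drop {in(p1,t2)}, keep {pkg_at(p2,whs2), truck_at(t1,whs1)}, require {pkg_at(p1,portB), truck_at(t2,portB)}
    → {pkg_at(p1,portB), pkg_at(p2,whs2), truck_at(t1,whs1), truck_at(t2,portB)}
  through step 2 (drive(t1,portB,whs1)): drop {truck_at(t1,whs1)}, keep {pkg_at(p1,portB), pkg_at(p2,whs2), truck_at(t2,portB)}, require {truck_at(t1,portB)}
    → {pkg_at(p1,portB), pkg_at(p2,whs2), truck_at(t1,portB), truck_at(t2,portB)}
  through step 1 (drive(t2,whs2,portB)): drop {truck_at(t2,portB)}, keep {pkg_at(p1,portB), pkg_at(p2,whs2), truck_at(t1,portB)}, require {truck_at(t2,whs2)}
    → {pkg_at(p1,portB), pkg_at(p2,whs2), truck_at(t1,portB), truck_at(t2,whs2)}

== RESULT ==
["pkg_at(p1,portB)", "pkg_at(p2,whs2)", "truck_at(t1,portB)", "truck_at(t2,whs2)"]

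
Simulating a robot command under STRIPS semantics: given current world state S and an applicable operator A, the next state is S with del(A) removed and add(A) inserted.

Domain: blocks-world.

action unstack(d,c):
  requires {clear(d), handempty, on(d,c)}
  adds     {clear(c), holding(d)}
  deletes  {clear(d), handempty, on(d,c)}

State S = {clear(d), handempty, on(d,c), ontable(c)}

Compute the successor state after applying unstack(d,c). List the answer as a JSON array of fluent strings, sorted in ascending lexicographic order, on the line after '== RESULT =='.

Progress:
  pre ⊆ S: {clear(d), handempty, on(d,c)} ⊆ S  — applicable
  S \ del = {ontable(c)}
  ∪ add   = {clear(c), holding(d), ontable(c)}

== RESULT ==
["clear(c)", "holding(d)", "ontable(c)"]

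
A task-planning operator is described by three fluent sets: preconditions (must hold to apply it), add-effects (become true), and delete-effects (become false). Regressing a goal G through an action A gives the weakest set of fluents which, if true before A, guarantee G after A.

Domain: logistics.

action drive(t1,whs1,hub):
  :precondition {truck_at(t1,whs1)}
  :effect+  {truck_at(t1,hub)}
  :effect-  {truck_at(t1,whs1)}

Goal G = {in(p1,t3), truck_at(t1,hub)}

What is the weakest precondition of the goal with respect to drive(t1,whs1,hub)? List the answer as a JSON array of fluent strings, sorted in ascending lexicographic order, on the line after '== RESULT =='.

Regress:
  G ∩ del = {}  (empty — regression defined)
  G \ add = {in(p1,t3), truck_at(t1,hub)} \ {truck_at(t1,hub)} = {in(p1,t3)}
  ∪ pre   = {in(p1,t3)} ∪ {truck_at(t1,whs1)}
          = {in(p1,t3), truck_at(t1,whs1)}

== RESULT ==
["in(p1,t3)", "truck_at(t1,whs1)"]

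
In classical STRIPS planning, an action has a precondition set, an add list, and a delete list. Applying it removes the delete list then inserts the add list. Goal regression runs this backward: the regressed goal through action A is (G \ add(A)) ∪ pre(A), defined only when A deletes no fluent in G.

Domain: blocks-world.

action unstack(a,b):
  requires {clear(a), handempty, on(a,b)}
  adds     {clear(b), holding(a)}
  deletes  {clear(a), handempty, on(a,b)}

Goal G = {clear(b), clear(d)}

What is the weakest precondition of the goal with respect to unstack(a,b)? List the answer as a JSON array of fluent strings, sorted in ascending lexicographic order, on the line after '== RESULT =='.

Compute (G \ add) ∪ pre:
  G ∩ del = {}  (empty — regression defined)
  G \ add = {clear(b), clear(d)} \ {clear(b), holding(a)} = {clear(d)}
  ∪ pre   = {clear(d)} ∪ {clear(a), handempty, on(a,b)}
          = {clear(a), clear(d), handempty, on(a,b)}

== RESULT ==
["clear(a)", "clear(d)", "handempty", "on(a,b)"]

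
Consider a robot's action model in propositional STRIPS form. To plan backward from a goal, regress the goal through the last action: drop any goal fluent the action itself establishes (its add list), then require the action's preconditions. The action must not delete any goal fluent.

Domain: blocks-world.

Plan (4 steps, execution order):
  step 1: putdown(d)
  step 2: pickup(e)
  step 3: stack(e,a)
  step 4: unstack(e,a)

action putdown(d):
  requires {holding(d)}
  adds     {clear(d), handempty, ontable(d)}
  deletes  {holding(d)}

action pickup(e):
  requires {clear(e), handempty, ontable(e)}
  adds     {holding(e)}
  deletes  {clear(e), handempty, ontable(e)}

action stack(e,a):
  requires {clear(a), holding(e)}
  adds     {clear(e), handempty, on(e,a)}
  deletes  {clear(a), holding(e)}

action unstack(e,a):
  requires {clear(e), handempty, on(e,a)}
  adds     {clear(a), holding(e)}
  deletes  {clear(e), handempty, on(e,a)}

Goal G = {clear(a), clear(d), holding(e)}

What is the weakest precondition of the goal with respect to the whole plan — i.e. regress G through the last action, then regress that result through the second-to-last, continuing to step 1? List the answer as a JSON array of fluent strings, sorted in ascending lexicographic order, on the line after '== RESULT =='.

Regress step by step:
  through step 4 (unstack(e,a)): drop {clear(a), holding(e)}, keep {clear(d)}, require {clear(e), handempty, on(e,a)}
    → {clear(d), clear(e), handempty, on(e,a)}
  through step 3 (stack(e,a)): drop {clear(e), handempty, on(e,a)}, keep {clear(d)}, require {clear(a), holding(e)}
    → {clear(a), clear(d), holding(e)}
  through step 2 (pickup(e)): drop {holding(e)}, keep {clear(a), clear(d)}, require {clear(e), handempty, ontable(e)}
    → {clear(a), clear(d), clear(e), handempty, ontable(e)}
  through step 1 (putdown(d)): drop {clear(d), handempty}, keep {clear(a), clear(e), ontable(e)}, require {holding(d)}
    → {clear(a), clear(e), holding(d), ontable(e)}

== RESULT ==
["clear(a)", "clear(e)", "holding(d)", "ontable(e)"]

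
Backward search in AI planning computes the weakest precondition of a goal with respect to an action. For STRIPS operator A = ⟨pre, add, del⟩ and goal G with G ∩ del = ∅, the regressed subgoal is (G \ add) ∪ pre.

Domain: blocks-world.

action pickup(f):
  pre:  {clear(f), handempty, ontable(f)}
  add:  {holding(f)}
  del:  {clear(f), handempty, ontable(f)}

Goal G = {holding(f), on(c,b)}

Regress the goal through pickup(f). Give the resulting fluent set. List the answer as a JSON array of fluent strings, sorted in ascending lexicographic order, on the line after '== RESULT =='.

Compute (G \ add) ∪ pre:
  G ∩ del = {}  (empty — regression defined)
  G \ add = {holding(f), on(c,b)} \ {holding(f)} = {on(c,b)}
  ∪ pre   = {on(c,b)} ∪ {clear(f), handempty, ontable(f)}
          = {clear(f), handempty, on(c,b), ontable(f)}

== RESULT ==
["clear(f)", "handempty", "on(c,b)", "ontable(f)"]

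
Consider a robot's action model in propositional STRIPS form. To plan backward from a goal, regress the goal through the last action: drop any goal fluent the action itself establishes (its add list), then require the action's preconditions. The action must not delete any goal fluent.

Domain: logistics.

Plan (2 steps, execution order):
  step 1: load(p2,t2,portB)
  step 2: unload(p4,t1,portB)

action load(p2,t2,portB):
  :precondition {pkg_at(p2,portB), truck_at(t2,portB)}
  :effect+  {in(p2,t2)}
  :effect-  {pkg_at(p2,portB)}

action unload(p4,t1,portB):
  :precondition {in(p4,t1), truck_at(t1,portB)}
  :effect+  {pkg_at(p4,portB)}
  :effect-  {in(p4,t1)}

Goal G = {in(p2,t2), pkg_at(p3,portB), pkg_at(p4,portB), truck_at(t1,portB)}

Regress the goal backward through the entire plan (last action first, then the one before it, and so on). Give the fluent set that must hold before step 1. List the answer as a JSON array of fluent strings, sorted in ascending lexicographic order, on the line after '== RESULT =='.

Regress step by step:
  through step 2 (unload(p4,t1,portB)): drop {pkg_at(p4,portB)}, keep {in(p2,t2), pkg_at(p3,portB), truck_at(t1,portB)}, require {in(p4,t1), truck_at(t1,portB)}
    → {in(p2,t2), in(p4,t1), pkg_at(p3,portB), truck_at(t1,portB)}
  through step 1 (load(p2,t2,portB)): drop {in(p2,t2)}, keep {in(p4,t1), pkg_at(p3,portB), truck_at(t1,portB)}, require {pkg_at(p2,portB), truck_at(t2,portB)}
    → {in(p4,t1), pkg_at(p2,portB), pkg_at(p3,portB), truck_at(t1,portB), truck_at(t2,portB)}

== RESULT ==
["in(p4,t1)", "pkg_at(p2,portB)", "pkg_at(p3,portB)", "truck_at(t1,portB)", "truck_at(t2,portB)"]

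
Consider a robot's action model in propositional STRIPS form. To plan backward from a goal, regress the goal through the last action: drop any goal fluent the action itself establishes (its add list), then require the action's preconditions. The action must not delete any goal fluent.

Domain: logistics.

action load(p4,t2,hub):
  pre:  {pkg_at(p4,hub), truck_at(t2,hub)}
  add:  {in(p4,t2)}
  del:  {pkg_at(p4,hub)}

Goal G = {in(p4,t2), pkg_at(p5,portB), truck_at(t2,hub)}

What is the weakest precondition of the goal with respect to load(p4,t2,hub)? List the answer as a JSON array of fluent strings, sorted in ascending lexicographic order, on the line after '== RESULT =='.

Compute (G \ add) ∪ pre:
  G ∩ del = {}  (empty — regression defined)
  G \ add = {in(p4,t2), pkg_at(p5,portB), truck_at(t2,hub)} \ {in(p4,t2)} = {pkg_at(p5,portB), truck_at(t2,hub)}
  ∪ pre   = {pkg_at(p5,portB), truck_at(t2,hub)} ∪ {pkg_at(p4,hub), truck_at(t2,hub)}
          = {pkg_at(p4,hub), pkg_at(p5,portB), truck_at(t2,hub)}

== RESULT ==
["pkg_at(p4,hub)", "pkg_at(p5,portB)", "truck_at(t2,hub)"]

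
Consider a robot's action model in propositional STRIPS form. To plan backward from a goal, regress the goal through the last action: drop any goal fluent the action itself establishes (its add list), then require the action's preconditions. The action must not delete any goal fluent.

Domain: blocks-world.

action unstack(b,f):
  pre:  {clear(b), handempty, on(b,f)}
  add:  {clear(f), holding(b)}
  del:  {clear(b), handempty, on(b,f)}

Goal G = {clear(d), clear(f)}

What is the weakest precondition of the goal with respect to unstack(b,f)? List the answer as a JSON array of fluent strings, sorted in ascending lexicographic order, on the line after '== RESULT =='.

Compute (G \ add) ∪ pre:
  G ∩ del = {}  (empty — regression defined)
  G \ add = {clear(d), clear(f)} \ {clear(f), holding(b)} = {clear(d)}
  ∪ pre   = {clear(d)} ∪ {clear(b), handempty, on(b,f)}
          = {clear(b), clear(d), handempty, on(b,f)}

== RESULT ==
["clear(b)", "clear(d)", "handempty", "on(b,f)"]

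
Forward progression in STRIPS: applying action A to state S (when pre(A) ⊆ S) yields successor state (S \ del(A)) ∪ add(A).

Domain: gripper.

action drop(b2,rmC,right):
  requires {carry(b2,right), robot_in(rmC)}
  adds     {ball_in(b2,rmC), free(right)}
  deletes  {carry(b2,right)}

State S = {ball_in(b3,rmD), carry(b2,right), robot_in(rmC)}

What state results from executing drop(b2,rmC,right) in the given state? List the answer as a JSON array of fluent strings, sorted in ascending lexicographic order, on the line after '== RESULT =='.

Progress:
  pre ⊆ S: {carry(b2,right), robot_in(rmC)} ⊆ S  — applicable
  S \ del = {ball_in(b3,rmD), robot_in(rmC)}
  ∪ add   = {ball_in(b2,rmC), ball_in(b3,rmD), free(right), robot_in(rmC)}

== RESULT ==
["ball_in(b2,rmC)", "ball_in(b3,rmD)", "free(right)", "robot_in(rmC)"]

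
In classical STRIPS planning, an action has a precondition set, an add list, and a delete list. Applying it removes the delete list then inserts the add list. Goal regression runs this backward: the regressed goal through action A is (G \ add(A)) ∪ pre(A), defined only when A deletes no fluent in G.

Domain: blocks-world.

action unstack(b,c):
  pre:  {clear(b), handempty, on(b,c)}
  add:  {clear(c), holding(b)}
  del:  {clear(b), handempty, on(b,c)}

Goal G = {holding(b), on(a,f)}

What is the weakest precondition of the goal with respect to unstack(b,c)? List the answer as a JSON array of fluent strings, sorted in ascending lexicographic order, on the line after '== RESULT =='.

Compute (G \ add) ∪ pre:
  G ∩ del = {}  (empty — regression defined)
  G \ add = {holding(b), on(a,f)} \ {clear(c), holding(b)} = {on(a,f)}
  ∪ pre   = {on(a,f)} ∪ {clear(b), handempty, on(b,c)}
          = {clear(b), handempty, on(a,f), on(b,c)}

== RESULT ==
["clear(b)", "handempty", "on(a,f)", "on(b,c)"]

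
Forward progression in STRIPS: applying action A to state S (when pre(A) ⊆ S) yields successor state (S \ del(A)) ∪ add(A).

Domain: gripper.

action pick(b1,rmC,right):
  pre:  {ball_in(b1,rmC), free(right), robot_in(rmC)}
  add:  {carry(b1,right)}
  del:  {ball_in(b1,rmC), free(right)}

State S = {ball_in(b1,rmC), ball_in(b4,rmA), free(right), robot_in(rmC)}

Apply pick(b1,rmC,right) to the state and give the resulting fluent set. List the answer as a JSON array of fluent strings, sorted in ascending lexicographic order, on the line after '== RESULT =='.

Progress:
  pre ⊆ S: {ball_in(b1,rmC), free(right), robot_in(rmC)} ⊆ S  — applicable
  S \ del = {ball_in(b4,rmA), robot_in(rmC)}
  ∪ add   = {ball_in(b4,rmA), carry(b1,right), robot_in(rmC)}

== RESULT ==
["ball_in(b4,rmA)", "carry(b1,right)", "robot_in(rmC)"]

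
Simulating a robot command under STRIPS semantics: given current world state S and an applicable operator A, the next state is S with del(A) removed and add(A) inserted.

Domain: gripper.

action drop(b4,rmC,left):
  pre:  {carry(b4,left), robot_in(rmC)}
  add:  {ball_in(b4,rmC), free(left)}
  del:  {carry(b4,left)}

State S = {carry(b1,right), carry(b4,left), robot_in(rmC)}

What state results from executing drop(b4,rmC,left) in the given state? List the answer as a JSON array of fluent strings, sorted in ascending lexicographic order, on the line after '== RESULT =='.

Compute (S \ del) ∪ add:
  pre ⊆ S: {carry(b4,left), robot_in(rmC)} ⊆ S  — applicable
  S \ del = {carry(b1,right), robot_in(rmC)}
  ∪ add   = {ball_in(b4,rmC), carry(b1,right), free(left), robot_in(rmC)}

== RESULT ==
["ball_in(b4,rmC)", "carry(b1,right)", "free(left)", "robot_in(rmC)"]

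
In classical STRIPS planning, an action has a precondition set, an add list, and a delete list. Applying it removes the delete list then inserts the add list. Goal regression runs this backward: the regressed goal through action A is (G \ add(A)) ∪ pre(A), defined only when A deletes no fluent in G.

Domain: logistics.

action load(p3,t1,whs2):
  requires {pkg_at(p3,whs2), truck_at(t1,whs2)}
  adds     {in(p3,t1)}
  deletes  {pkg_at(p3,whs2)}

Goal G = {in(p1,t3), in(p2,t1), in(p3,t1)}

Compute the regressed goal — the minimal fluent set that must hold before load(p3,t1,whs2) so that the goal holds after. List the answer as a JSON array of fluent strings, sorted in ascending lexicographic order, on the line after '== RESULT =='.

Compute (G \ add) ∪ pre:
  G ∩ del = {}  (empty — regression defined)
  G \ add = {in(p1,t3), in(p2,t1), in(p3,t1)} \ {in(p3,t1)} = {in(p1,t3), in(p2,t1)}
  ∪ pre   = {in(p1,t3), in(p2,t1)} ∪ {pkg_at(p3,whs2), truck_at(t1,whs2)}
          = {in(p1,t3), in(p2,t1), pkg_at(p3,whs2), truck_at(t1,whs2)}

== RESULT ==
["in(p1,t3)", "in(p2,t1)", "pkg_at(p3,whs2)", "truck_at(t1,whs2)"]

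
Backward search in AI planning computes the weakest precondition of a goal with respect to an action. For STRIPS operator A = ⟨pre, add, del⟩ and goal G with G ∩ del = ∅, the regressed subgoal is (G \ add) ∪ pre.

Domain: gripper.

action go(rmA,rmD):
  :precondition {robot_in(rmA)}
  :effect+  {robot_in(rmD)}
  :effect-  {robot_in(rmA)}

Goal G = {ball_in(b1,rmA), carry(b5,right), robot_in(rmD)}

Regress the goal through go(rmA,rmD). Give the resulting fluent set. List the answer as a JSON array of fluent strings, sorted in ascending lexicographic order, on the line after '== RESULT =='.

Compute (G \ add) ∪ pre:
  G ∩ del = {}  (empty — regression defined)
  G \ add = {ball_in(b1,rmA), carry(b5,right), robot_in(rmD)} \ {robot_in(rmD)} = {ball_in(b1,rmA), carry(b5,right)}
  ∪ pre   = {ball_in(b1,rmA), carry(b5,right)} ∪ {robot_in(rmA)}
          = {ball_in(b1,rmA), carry(b5,right), robot_in(rmA)}

== RESULT ==
["ball_in(b1,rmA)", "carry(b5,right)", "robot_in(rmA)"]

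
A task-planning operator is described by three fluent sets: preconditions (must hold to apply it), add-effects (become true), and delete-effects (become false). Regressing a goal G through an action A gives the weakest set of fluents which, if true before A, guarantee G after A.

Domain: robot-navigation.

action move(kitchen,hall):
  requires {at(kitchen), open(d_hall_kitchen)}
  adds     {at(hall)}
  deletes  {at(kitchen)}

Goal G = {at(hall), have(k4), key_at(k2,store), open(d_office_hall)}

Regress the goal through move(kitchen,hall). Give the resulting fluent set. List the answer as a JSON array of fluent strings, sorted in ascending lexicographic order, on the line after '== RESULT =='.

Regress:
  G ∩ del = {}  (empty — regression defined)
  G \ add = {at(hall), have(k4), key_at(k2,store), open(d_office_hall)} \ {at(hall)} = {have(k4), key_at(k2,store), open(d_office_hall)}
  ∪ pre   = {have(k4), key_at(k2,store), open(d_office_hall)} ∪ {at(kitchen), open(d_hall_kitchen)}
          = {at(kitchen), have(k4), key_at(k2,store), open(d_hall_kitchen), open(d_office_hall)}

== RESULT ==
["at(kitchen)", "have(k4)", "key_at(k2,store)", "open(d_hall_kitchen)", "open(d_office_hall)"]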